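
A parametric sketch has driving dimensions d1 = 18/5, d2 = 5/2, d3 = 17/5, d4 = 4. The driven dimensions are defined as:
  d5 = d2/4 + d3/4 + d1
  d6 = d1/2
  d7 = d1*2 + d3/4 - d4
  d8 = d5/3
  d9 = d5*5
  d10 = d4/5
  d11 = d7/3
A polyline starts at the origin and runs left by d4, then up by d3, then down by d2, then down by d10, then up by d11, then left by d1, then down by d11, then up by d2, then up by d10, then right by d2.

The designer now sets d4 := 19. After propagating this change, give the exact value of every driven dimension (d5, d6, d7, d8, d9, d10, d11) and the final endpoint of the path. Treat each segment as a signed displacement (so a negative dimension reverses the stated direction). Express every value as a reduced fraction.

Apply edit: d4 := 19
  d5 = d2/4 + d3/4 + d1 = 203/40
  d6 = d1/2 = 9/5
  d7 = d1*2 + d3/4 - d4 = -219/20
  d8 = d5/3 = 203/120
  d9 = d5*5 = 203/8
  d10 = d4/5 = 19/5
  d11 = d7/3 = -73/20
Walk from origin (0, 0):
  seg 1: left by d4 = 19 → (-19, 0)
  seg 2: up by d3 = 17/5 → (-19, 17/5)
  seg 3: down by d2 = 5/2 → (-19, 9/10)
  seg 4: down by d10 = 19/5 → (-19, -29/10)
  seg 5: up by d11 = -73/20 → (-19, -131/20)
  seg 6: left by d1 = 18/5 → (-113/5, -131/20)
  seg 7: down by d11 = -73/20 → (-113/5, -29/10)
  seg 8: up by d2 = 5/2 → (-113/5, -2/5)
  seg 9: up by d10 = 19/5 → (-113/5, 17/5)
  seg 10: right by d2 = 5/2 → (-201/10, 17/5)

d5 = 203/40
d6 = 9/5
d7 = -219/20
d8 = 203/120
d9 = 203/8
d10 = 19/5
d11 = -73/20
endpoint = (-201/10, 17/5)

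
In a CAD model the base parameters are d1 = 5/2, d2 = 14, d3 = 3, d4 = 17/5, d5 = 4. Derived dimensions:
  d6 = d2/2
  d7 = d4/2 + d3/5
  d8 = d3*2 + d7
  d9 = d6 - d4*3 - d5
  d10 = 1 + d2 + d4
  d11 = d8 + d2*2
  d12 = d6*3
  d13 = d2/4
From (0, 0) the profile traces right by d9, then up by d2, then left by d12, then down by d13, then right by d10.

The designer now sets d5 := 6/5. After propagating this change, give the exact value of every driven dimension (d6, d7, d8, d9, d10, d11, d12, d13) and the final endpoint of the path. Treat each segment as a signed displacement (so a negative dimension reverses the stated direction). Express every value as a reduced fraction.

d6 = 7
d7 = 23/10
d8 = 83/10
d9 = -22/5
d10 = 92/5
d11 = 363/10
d12 = 21
d13 = 7/2
endpoint = (-7, 21/2)

Apply edit: d5 := 6/5
  d6 = d2/2 = 7
  d7 = d4/2 + d3/5 = 23/10
  d8 = d3*2 + d7 = 83/10
  d9 = d6 - d4*3 - d5 = -22/5
  d10 = 1 + d2 + d4 = 92/5
  d11 = d8 + d2*2 = 363/10
  d12 = d6*3 = 21
  d13 = d2/4 = 7/2
Walk from origin (0, 0):
  seg 1: right by d9 = -22/5 → (-22/5, 0)
  seg 2: up by d2 = 14 → (-22/5, 14)
  seg 3: left by d12 = 21 → (-127/5, 14)
  seg 4: down by d13 = 7/2 → (-127/5, 21/2)
  seg 5: right by d10 = 92/5 → (-7, 21/2)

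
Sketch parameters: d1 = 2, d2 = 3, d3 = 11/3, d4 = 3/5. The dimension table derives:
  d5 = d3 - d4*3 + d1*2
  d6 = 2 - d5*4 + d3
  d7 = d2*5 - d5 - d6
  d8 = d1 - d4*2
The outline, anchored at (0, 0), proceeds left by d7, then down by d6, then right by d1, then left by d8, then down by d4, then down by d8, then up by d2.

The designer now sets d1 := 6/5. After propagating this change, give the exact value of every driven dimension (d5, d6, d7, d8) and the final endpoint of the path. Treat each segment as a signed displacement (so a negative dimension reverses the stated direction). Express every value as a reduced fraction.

Apply edit: d1 := 6/5
  d5 = d3 - d4*3 + d1*2 = 64/15
  d6 = 2 - d5*4 + d3 = -57/5
  d7 = d2*5 - d5 - d6 = 332/15
  d8 = d1 - d4*2 = 0
Walk from origin (0, 0):
  seg 1: left by d7 = 332/15 → (-332/15, 0)
  seg 2: down by d6 = -57/5 → (-332/15, 57/5)
  seg 3: right by d1 = 6/5 → (-314/15, 57/5)
  seg 4: left by d8 = 0 → (-314/15, 57/5)
  seg 5: down by d4 = 3/5 → (-314/15, 54/5)
  seg 6: down by d8 = 0 → (-314/15, 54/5)
  seg 7: up by d2 = 3 → (-314/15, 69/5)

d5 = 64/15
d6 = -57/5
d7 = 332/15
d8 = 0
endpoint = (-314/15, 69/5)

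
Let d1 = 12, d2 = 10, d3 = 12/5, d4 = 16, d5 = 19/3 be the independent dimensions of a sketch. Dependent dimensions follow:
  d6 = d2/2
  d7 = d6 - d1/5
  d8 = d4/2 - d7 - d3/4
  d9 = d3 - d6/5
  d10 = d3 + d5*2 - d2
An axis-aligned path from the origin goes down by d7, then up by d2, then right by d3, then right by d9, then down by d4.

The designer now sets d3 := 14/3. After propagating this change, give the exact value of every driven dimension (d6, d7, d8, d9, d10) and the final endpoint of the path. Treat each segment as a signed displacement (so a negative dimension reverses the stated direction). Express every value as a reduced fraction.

Apply edit: d3 := 14/3
  d6 = d2/2 = 5
  d7 = d6 - d1/5 = 13/5
  d8 = d4/2 - d7 - d3/4 = 127/30
  d9 = d3 - d6/5 = 11/3
  d10 = d3 + d5*2 - d2 = 22/3
Walk from origin (0, 0):
  seg 1: down by d7 = 13/5 → (0, -13/5)
  seg 2: up by d2 = 10 → (0, 37/5)
  seg 3: right by d3 = 14/3 → (14/3, 37/5)
  seg 4: right by d9 = 11/3 → (25/3, 37/5)
  seg 5: down by d4 = 16 → (25/3, -43/5)

d6 = 5
d7 = 13/5
d8 = 127/30
d9 = 11/3
d10 = 22/3
endpoint = (25/3, -43/5)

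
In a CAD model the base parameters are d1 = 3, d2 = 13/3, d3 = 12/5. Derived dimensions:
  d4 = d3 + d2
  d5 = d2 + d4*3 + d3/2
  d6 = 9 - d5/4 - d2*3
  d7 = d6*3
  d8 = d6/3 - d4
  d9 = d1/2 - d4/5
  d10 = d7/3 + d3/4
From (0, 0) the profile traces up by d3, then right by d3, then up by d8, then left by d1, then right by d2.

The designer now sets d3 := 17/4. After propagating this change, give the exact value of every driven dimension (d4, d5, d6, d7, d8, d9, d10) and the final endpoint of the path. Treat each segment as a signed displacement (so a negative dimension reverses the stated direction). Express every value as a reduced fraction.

Apply edit: d3 := 17/4
  d4 = d3 + d2 = 103/12
  d5 = d2 + d4*3 + d3/2 = 773/24
  d6 = 9 - d5/4 - d2*3 = -1157/96
  d7 = d6*3 = -1157/32
  d8 = d6/3 - d4 = -3629/288
  d9 = d1/2 - d4/5 = -13/60
  d10 = d7/3 + d3/4 = -1055/96
Walk from origin (0, 0):
  seg 1: up by d3 = 17/4 → (0, 17/4)
  seg 2: right by d3 = 17/4 → (17/4, 17/4)
  seg 3: up by d8 = -3629/288 → (17/4, -2405/288)
  seg 4: left by d1 = 3 → (5/4, -2405/288)
  seg 5: right by d2 = 13/3 → (67/12, -2405/288)

d4 = 103/12
d5 = 773/24
d6 = -1157/96
d7 = -1157/32
d8 = -3629/288
d9 = -13/60
d10 = -1055/96
endpoint = (67/12, -2405/288)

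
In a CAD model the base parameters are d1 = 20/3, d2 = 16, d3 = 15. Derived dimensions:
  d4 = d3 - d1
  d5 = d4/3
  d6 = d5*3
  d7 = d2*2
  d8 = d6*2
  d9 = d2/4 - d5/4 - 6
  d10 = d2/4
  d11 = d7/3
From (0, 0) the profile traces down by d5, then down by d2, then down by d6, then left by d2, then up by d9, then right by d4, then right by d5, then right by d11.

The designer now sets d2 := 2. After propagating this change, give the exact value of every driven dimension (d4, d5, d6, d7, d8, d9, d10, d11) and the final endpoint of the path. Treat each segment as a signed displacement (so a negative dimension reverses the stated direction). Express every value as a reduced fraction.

Apply edit: d2 := 2
  d4 = d3 - d1 = 25/3
  d5 = d4/3 = 25/9
  d6 = d5*3 = 25/3
  d7 = d2*2 = 4
  d8 = d6*2 = 50/3
  d9 = d2/4 - d5/4 - 6 = -223/36
  d10 = d2/4 = 1/2
  d11 = d7/3 = 4/3
Walk from origin (0, 0):
  seg 1: down by d5 = 25/9 → (0, -25/9)
  seg 2: down by d2 = 2 → (0, -43/9)
  seg 3: down by d6 = 25/3 → (0, -118/9)
  seg 4: left by d2 = 2 → (-2, -118/9)
  seg 5: up by d9 = -223/36 → (-2, -695/36)
  seg 6: right by d4 = 25/3 → (19/3, -695/36)
  seg 7: right by d5 = 25/9 → (82/9, -695/36)
  seg 8: right by d11 = 4/3 → (94/9, -695/36)

d4 = 25/3
d5 = 25/9
d6 = 25/3
d7 = 4
d8 = 50/3
d9 = -223/36
d10 = 1/2
d11 = 4/3
endpoint = (94/9, -695/36)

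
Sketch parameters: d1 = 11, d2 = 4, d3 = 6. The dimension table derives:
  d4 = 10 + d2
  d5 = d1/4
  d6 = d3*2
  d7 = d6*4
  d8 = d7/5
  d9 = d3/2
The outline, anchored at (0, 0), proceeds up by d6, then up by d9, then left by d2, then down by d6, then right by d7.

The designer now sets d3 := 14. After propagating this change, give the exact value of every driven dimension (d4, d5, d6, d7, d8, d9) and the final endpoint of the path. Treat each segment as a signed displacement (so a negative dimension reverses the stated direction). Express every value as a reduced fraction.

Apply edit: d3 := 14
  d4 = 10 + d2 = 14
  d5 = d1/4 = 11/4
  d6 = d3*2 = 28
  d7 = d6*4 = 112
  d8 = d7/5 = 112/5
  d9 = d3/2 = 7
Walk from origin (0, 0):
  seg 1: up by d6 = 28 → (0, 28)
  seg 2: up by d9 = 7 → (0, 35)
  seg 3: left by d2 = 4 → (-4, 35)
  seg 4: down by d6 = 28 → (-4, 7)
  seg 5: right by d7 = 112 → (108, 7)

d4 = 14
d5 = 11/4
d6 = 28
d7 = 112
d8 = 112/5
d9 = 7
endpoint = (108, 7)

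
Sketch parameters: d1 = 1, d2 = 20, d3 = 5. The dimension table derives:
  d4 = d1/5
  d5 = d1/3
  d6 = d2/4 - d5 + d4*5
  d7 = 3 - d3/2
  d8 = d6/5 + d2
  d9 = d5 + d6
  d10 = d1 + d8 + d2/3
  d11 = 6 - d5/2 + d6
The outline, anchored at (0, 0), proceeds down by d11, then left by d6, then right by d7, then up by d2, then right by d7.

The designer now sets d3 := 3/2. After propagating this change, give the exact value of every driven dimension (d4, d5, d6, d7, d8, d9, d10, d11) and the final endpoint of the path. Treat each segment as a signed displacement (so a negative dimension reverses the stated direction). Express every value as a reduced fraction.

Apply edit: d3 := 3/2
  d4 = d1/5 = 1/5
  d5 = d1/3 = 1/3
  d6 = d2/4 - d5 + d4*5 = 17/3
  d7 = 3 - d3/2 = 9/4
  d8 = d6/5 + d2 = 317/15
  d9 = d5 + d6 = 6
  d10 = d1 + d8 + d2/3 = 144/5
  d11 = 6 - d5/2 + d6 = 23/2
Walk from origin (0, 0):
  seg 1: down by d11 = 23/2 → (0, -23/2)
  seg 2: left by d6 = 17/3 → (-17/3, -23/2)
  seg 3: right by d7 = 9/4 → (-41/12, -23/2)
  seg 4: up by d2 = 20 → (-41/12, 17/2)
  seg 5: right by d7 = 9/4 → (-7/6, 17/2)

d4 = 1/5
d5 = 1/3
d6 = 17/3
d7 = 9/4
d8 = 317/15
d9 = 6
d10 = 144/5
d11 = 23/2
endpoint = (-7/6, 17/2)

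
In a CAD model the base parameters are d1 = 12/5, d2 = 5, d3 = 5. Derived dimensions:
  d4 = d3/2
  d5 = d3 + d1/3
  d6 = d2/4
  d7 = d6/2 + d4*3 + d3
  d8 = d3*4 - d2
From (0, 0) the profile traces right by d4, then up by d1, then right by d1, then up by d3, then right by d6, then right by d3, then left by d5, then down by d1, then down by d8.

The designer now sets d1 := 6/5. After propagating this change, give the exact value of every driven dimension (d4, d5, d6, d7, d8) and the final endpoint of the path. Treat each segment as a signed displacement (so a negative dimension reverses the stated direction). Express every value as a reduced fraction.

d4 = 5/2
d5 = 27/5
d6 = 5/4
d7 = 105/8
d8 = 15
endpoint = (91/20, -10)

Apply edit: d1 := 6/5
  d4 = d3/2 = 5/2
  d5 = d3 + d1/3 = 27/5
  d6 = d2/4 = 5/4
  d7 = d6/2 + d4*3 + d3 = 105/8
  d8 = d3*4 - d2 = 15
Walk from origin (0, 0):
  seg 1: right by d4 = 5/2 → (5/2, 0)
  seg 2: up by d1 = 6/5 → (5/2, 6/5)
  seg 3: right by d1 = 6/5 → (37/10, 6/5)
  seg 4: up by d3 = 5 → (37/10, 31/5)
  seg 5: right by d6 = 5/4 → (99/20, 31/5)
  seg 6: right by d3 = 5 → (199/20, 31/5)
  seg 7: left by d5 = 27/5 → (91/20, 31/5)
  seg 8: down by d1 = 6/5 → (91/20, 5)
  seg 9: down by d8 = 15 → (91/20, -10)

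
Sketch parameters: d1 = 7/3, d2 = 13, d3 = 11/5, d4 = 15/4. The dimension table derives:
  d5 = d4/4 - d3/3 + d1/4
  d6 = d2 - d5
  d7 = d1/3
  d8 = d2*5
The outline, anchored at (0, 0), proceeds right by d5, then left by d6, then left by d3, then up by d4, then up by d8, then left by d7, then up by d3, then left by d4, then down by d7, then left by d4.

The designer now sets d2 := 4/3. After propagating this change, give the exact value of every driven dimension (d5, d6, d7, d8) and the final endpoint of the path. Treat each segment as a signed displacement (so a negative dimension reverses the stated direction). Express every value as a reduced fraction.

d5 = 63/80
d6 = 131/240
d7 = 7/9
d8 = 20/3
endpoint = (-737/72, 2131/180)

Apply edit: d2 := 4/3
  d5 = d4/4 - d3/3 + d1/4 = 63/80
  d6 = d2 - d5 = 131/240
  d7 = d1/3 = 7/9
  d8 = d2*5 = 20/3
Walk from origin (0, 0):
  seg 1: right by d5 = 63/80 → (63/80, 0)
  seg 2: left by d6 = 131/240 → (29/120, 0)
  seg 3: left by d3 = 11/5 → (-47/24, 0)
  seg 4: up by d4 = 15/4 → (-47/24, 15/4)
  seg 5: up by d8 = 20/3 → (-47/24, 125/12)
  seg 6: left by d7 = 7/9 → (-197/72, 125/12)
  seg 7: up by d3 = 11/5 → (-197/72, 757/60)
  seg 8: left by d4 = 15/4 → (-467/72, 757/60)
  seg 9: down by d7 = 7/9 → (-467/72, 2131/180)
  seg 10: left by d4 = 15/4 → (-737/72, 2131/180)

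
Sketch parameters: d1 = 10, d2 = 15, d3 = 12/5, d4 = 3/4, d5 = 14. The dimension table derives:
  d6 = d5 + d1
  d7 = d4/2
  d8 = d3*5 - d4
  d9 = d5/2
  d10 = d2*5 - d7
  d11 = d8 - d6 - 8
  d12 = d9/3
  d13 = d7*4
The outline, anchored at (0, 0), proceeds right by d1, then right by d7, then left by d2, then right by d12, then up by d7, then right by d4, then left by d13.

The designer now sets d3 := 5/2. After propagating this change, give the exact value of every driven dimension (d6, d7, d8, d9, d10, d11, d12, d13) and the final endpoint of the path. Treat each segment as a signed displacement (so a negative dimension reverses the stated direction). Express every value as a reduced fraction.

Apply edit: d3 := 5/2
  d6 = d5 + d1 = 24
  d7 = d4/2 = 3/8
  d8 = d3*5 - d4 = 47/4
  d9 = d5/2 = 7
  d10 = d2*5 - d7 = 597/8
  d11 = d8 - d6 - 8 = -81/4
  d12 = d9/3 = 7/3
  d13 = d7*4 = 3/2
Walk from origin (0, 0):
  seg 1: right by d1 = 10 → (10, 0)
  seg 2: right by d7 = 3/8 → (83/8, 0)
  seg 3: left by d2 = 15 → (-37/8, 0)
  seg 4: right by d12 = 7/3 → (-55/24, 0)
  seg 5: up by d7 = 3/8 → (-55/24, 3/8)
  seg 6: right by d4 = 3/4 → (-37/24, 3/8)
  seg 7: left by d13 = 3/2 → (-73/24, 3/8)

d6 = 24
d7 = 3/8
d8 = 47/4
d9 = 7
d10 = 597/8
d11 = -81/4
d12 = 7/3
d13 = 3/2
endpoint = (-73/24, 3/8)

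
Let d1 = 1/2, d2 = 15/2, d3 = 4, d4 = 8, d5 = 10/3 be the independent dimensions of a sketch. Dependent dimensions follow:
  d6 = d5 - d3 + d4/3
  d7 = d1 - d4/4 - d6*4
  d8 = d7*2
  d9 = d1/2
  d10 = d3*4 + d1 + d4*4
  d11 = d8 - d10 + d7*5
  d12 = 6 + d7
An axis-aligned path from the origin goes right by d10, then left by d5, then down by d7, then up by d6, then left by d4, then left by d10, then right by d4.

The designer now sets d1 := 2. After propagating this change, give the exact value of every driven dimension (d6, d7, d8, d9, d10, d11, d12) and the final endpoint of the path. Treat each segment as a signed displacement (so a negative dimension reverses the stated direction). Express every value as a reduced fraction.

Apply edit: d1 := 2
  d6 = d5 - d3 + d4/3 = 2
  d7 = d1 - d4/4 - d6*4 = -8
  d8 = d7*2 = -16
  d9 = d1/2 = 1
  d10 = d3*4 + d1 + d4*4 = 50
  d11 = d8 - d10 + d7*5 = -106
  d12 = 6 + d7 = -2
Walk from origin (0, 0):
  seg 1: right by d10 = 50 → (50, 0)
  seg 2: left by d5 = 10/3 → (140/3, 0)
  seg 3: down by d7 = -8 → (140/3, 8)
  seg 4: up by d6 = 2 → (140/3, 10)
  seg 5: left by d4 = 8 → (116/3, 10)
  seg 6: left by d10 = 50 → (-34/3, 10)
  seg 7: right by d4 = 8 → (-10/3, 10)

d6 = 2
d7 = -8
d8 = -16
d9 = 1
d10 = 50
d11 = -106
d12 = -2
endpoint = (-10/3, 10)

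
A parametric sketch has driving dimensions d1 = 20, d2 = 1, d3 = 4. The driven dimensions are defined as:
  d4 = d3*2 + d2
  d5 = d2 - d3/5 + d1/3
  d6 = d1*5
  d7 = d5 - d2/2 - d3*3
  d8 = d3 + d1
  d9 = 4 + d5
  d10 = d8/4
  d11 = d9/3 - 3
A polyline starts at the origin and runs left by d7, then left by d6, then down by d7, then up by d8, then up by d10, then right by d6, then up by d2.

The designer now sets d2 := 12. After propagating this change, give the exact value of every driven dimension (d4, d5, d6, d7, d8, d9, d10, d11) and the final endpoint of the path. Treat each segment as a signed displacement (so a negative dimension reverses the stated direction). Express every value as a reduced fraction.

Apply edit: d2 := 12
  d4 = d3*2 + d2 = 20
  d5 = d2 - d3/5 + d1/3 = 268/15
  d6 = d1*5 = 100
  d7 = d5 - d2/2 - d3*3 = -2/15
  d8 = d3 + d1 = 24
  d9 = 4 + d5 = 328/15
  d10 = d8/4 = 6
  d11 = d9/3 - 3 = 193/45
Walk from origin (0, 0):
  seg 1: left by d7 = -2/15 → (2/15, 0)
  seg 2: left by d6 = 100 → (-1498/15, 0)
  seg 3: down by d7 = -2/15 → (-1498/15, 2/15)
  seg 4: up by d8 = 24 → (-1498/15, 362/15)
  seg 5: up by d10 = 6 → (-1498/15, 452/15)
  seg 6: right by d6 = 100 → (2/15, 452/15)
  seg 7: up by d2 = 12 → (2/15, 632/15)

d4 = 20
d5 = 268/15
d6 = 100
d7 = -2/15
d8 = 24
d9 = 328/15
d10 = 6
d11 = 193/45
endpoint = (2/15, 632/15)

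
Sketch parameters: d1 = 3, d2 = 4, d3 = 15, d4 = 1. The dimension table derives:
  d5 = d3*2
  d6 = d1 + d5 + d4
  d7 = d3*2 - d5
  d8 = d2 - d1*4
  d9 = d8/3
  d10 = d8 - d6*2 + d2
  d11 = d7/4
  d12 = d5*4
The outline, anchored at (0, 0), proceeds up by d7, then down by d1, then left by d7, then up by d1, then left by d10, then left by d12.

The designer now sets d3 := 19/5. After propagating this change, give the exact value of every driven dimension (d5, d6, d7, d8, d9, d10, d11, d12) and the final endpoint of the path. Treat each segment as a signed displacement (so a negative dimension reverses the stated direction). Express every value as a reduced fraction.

d5 = 38/5
d6 = 58/5
d7 = 0
d8 = -8
d9 = -8/3
d10 = -136/5
d11 = 0
d12 = 152/5
endpoint = (-16/5, 0)

Apply edit: d3 := 19/5
  d5 = d3*2 = 38/5
  d6 = d1 + d5 + d4 = 58/5
  d7 = d3*2 - d5 = 0
  d8 = d2 - d1*4 = -8
  d9 = d8/3 = -8/3
  d10 = d8 - d6*2 + d2 = -136/5
  d11 = d7/4 = 0
  d12 = d5*4 = 152/5
Walk from origin (0, 0):
  seg 1: up by d7 = 0 → (0, 0)
  seg 2: down by d1 = 3 → (0, -3)
  seg 3: left by d7 = 0 → (0, -3)
  seg 4: up by d1 = 3 → (0, 0)
  seg 5: left by d10 = -136/5 → (136/5, 0)
  seg 6: left by d12 = 152/5 → (-16/5, 0)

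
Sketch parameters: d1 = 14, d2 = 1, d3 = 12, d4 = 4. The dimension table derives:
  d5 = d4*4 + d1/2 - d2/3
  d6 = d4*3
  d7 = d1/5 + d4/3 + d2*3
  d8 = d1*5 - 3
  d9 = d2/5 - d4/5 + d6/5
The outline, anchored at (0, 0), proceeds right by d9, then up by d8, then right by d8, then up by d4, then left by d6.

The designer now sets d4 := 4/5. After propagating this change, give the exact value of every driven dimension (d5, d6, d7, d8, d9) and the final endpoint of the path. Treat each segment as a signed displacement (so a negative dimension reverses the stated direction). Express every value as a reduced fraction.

Apply edit: d4 := 4/5
  d5 = d4*4 + d1/2 - d2/3 = 148/15
  d6 = d4*3 = 12/5
  d7 = d1/5 + d4/3 + d2*3 = 91/15
  d8 = d1*5 - 3 = 67
  d9 = d2/5 - d4/5 + d6/5 = 13/25
Walk from origin (0, 0):
  seg 1: right by d9 = 13/25 → (13/25, 0)
  seg 2: up by d8 = 67 → (13/25, 67)
  seg 3: right by d8 = 67 → (1688/25, 67)
  seg 4: up by d4 = 4/5 → (1688/25, 339/5)
  seg 5: left by d6 = 12/5 → (1628/25, 339/5)

d5 = 148/15
d6 = 12/5
d7 = 91/15
d8 = 67
d9 = 13/25
endpoint = (1628/25, 339/5)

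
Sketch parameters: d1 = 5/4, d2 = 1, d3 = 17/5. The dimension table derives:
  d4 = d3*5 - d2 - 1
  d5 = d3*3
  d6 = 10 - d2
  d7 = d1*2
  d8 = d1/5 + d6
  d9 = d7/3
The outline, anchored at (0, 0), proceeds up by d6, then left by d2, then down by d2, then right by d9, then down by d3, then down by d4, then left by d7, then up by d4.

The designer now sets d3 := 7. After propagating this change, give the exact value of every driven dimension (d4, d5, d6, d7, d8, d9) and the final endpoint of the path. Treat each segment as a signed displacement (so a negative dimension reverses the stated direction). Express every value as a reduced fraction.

Apply edit: d3 := 7
  d4 = d3*5 - d2 - 1 = 33
  d5 = d3*3 = 21
  d6 = 10 - d2 = 9
  d7 = d1*2 = 5/2
  d8 = d1/5 + d6 = 37/4
  d9 = d7/3 = 5/6
Walk from origin (0, 0):
  seg 1: up by d6 = 9 → (0, 9)
  seg 2: left by d2 = 1 → (-1, 9)
  seg 3: down by d2 = 1 → (-1, 8)
  seg 4: right by d9 = 5/6 → (-1/6, 8)
  seg 5: down by d3 = 7 → (-1/6, 1)
  seg 6: down by d4 = 33 → (-1/6, -32)
  seg 7: left by d7 = 5/2 → (-8/3, -32)
  seg 8: up by d4 = 33 → (-8/3, 1)

d4 = 33
d5 = 21
d6 = 9
d7 = 5/2
d8 = 37/4
d9 = 5/6
endpoint = (-8/3, 1)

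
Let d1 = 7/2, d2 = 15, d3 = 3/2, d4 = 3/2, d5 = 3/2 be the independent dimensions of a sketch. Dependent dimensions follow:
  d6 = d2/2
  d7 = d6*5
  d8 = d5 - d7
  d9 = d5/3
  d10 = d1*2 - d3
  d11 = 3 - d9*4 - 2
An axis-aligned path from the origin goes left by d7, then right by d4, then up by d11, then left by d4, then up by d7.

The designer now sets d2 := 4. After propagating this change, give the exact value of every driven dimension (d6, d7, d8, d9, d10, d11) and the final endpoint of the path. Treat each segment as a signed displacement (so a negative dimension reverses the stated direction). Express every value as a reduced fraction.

d6 = 2
d7 = 10
d8 = -17/2
d9 = 1/2
d10 = 11/2
d11 = -1
endpoint = (-10, 9)

Apply edit: d2 := 4
  d6 = d2/2 = 2
  d7 = d6*5 = 10
  d8 = d5 - d7 = -17/2
  d9 = d5/3 = 1/2
  d10 = d1*2 - d3 = 11/2
  d11 = 3 - d9*4 - 2 = -1
Walk from origin (0, 0):
  seg 1: left by d7 = 10 → (-10, 0)
  seg 2: right by d4 = 3/2 → (-17/2, 0)
  seg 3: up by d11 = -1 → (-17/2, -1)
  seg 4: left by d4 = 3/2 → (-10, -1)
  seg 5: up by d7 = 10 → (-10, 9)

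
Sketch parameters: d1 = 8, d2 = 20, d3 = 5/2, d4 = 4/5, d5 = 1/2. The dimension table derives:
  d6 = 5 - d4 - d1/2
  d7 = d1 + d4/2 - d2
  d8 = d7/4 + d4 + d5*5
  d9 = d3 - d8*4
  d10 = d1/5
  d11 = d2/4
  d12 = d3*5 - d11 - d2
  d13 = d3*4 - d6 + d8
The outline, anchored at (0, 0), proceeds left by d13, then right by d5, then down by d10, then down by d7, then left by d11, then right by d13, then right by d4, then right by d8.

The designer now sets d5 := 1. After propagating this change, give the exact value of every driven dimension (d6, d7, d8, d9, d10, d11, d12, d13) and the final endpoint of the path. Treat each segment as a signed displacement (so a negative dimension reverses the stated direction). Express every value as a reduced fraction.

d6 = 1/5
d7 = -58/5
d8 = 29/10
d9 = -91/10
d10 = 8/5
d11 = 5
d12 = -25/2
d13 = 127/10
endpoint = (-3/10, 10)

Apply edit: d5 := 1
  d6 = 5 - d4 - d1/2 = 1/5
  d7 = d1 + d4/2 - d2 = -58/5
  d8 = d7/4 + d4 + d5*5 = 29/10
  d9 = d3 - d8*4 = -91/10
  d10 = d1/5 = 8/5
  d11 = d2/4 = 5
  d12 = d3*5 - d11 - d2 = -25/2
  d13 = d3*4 - d6 + d8 = 127/10
Walk from origin (0, 0):
  seg 1: left by d13 = 127/10 → (-127/10, 0)
  seg 2: right by d5 = 1 → (-117/10, 0)
  seg 3: down by d10 = 8/5 → (-117/10, -8/5)
  seg 4: down by d7 = -58/5 → (-117/10, 10)
  seg 5: left by d11 = 5 → (-167/10, 10)
  seg 6: right by d13 = 127/10 → (-4, 10)
  seg 7: right by d4 = 4/5 → (-16/5, 10)
  seg 8: right by d8 = 29/10 → (-3/10, 10)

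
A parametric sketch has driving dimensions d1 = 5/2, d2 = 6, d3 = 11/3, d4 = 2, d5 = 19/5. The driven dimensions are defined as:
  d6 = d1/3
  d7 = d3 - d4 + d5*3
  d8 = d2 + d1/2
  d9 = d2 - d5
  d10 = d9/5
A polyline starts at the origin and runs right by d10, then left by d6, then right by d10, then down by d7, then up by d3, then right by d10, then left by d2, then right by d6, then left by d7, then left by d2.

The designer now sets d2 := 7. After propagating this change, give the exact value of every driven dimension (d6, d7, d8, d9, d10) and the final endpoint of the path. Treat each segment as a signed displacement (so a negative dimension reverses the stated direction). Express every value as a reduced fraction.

Apply edit: d2 := 7
  d6 = d1/3 = 5/6
  d7 = d3 - d4 + d5*3 = 196/15
  d8 = d2 + d1/2 = 33/4
  d9 = d2 - d5 = 16/5
  d10 = d9/5 = 16/25
Walk from origin (0, 0):
  seg 1: right by d10 = 16/25 → (16/25, 0)
  seg 2: left by d6 = 5/6 → (-29/150, 0)
  seg 3: right by d10 = 16/25 → (67/150, 0)
  seg 4: down by d7 = 196/15 → (67/150, -196/15)
  seg 5: up by d3 = 11/3 → (67/150, -47/5)
  seg 6: right by d10 = 16/25 → (163/150, -47/5)
  seg 7: left by d2 = 7 → (-887/150, -47/5)
  seg 8: right by d6 = 5/6 → (-127/25, -47/5)
  seg 9: left by d7 = 196/15 → (-1361/75, -47/5)
  seg 10: left by d2 = 7 → (-1886/75, -47/5)

d6 = 5/6
d7 = 196/15
d8 = 33/4
d9 = 16/5
d10 = 16/25
endpoint = (-1886/75, -47/5)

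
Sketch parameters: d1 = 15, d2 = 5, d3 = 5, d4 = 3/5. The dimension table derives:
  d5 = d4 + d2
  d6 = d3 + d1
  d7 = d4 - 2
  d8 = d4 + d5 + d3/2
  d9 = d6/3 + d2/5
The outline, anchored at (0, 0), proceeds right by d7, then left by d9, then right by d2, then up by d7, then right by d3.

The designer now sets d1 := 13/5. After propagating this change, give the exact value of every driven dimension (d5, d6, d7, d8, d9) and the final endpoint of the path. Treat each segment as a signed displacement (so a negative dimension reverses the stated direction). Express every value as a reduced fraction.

d5 = 28/5
d6 = 38/5
d7 = -7/5
d8 = 87/10
d9 = 53/15
endpoint = (76/15, -7/5)

Apply edit: d1 := 13/5
  d5 = d4 + d2 = 28/5
  d6 = d3 + d1 = 38/5
  d7 = d4 - 2 = -7/5
  d8 = d4 + d5 + d3/2 = 87/10
  d9 = d6/3 + d2/5 = 53/15
Walk from origin (0, 0):
  seg 1: right by d7 = -7/5 → (-7/5, 0)
  seg 2: left by d9 = 53/15 → (-74/15, 0)
  seg 3: right by d2 = 5 → (1/15, 0)
  seg 4: up by d7 = -7/5 → (1/15, -7/5)
  seg 5: right by d3 = 5 → (76/15, -7/5)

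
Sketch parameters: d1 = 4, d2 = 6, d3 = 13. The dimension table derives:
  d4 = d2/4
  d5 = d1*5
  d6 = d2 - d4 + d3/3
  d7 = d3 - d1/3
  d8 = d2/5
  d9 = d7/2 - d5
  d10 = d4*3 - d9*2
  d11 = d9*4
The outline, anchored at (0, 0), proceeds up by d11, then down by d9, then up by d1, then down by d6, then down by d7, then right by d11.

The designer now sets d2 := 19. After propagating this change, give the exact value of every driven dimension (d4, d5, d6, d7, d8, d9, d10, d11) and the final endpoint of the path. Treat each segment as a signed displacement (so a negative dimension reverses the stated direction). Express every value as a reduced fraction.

Apply edit: d2 := 19
  d4 = d2/4 = 19/4
  d5 = d1*5 = 20
  d6 = d2 - d4 + d3/3 = 223/12
  d7 = d3 - d1/3 = 35/3
  d8 = d2/5 = 19/5
  d9 = d7/2 - d5 = -85/6
  d10 = d4*3 - d9*2 = 511/12
  d11 = d9*4 = -170/3
Walk from origin (0, 0):
  seg 1: up by d11 = -170/3 → (0, -170/3)
  seg 2: down by d9 = -85/6 → (0, -85/2)
  seg 3: up by d1 = 4 → (0, -77/2)
  seg 4: down by d6 = 223/12 → (0, -685/12)
  seg 5: down by d7 = 35/3 → (0, -275/4)
  seg 6: right by d11 = -170/3 → (-170/3, -275/4)

d4 = 19/4
d5 = 20
d6 = 223/12
d7 = 35/3
d8 = 19/5
d9 = -85/6
d10 = 511/12
d11 = -170/3
endpoint = (-170/3, -275/4)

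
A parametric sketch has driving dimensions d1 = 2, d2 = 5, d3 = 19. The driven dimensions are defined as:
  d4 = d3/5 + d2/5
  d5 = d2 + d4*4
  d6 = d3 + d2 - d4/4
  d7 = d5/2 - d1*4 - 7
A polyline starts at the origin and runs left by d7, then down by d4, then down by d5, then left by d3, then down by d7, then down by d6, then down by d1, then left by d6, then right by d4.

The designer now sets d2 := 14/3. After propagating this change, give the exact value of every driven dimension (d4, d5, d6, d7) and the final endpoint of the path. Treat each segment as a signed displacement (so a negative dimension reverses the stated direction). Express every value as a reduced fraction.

d4 = 71/15
d5 = 118/5
d6 = 1349/60
d7 = -16/5
endpoint = (-671/20, -2977/60)

Apply edit: d2 := 14/3
  d4 = d3/5 + d2/5 = 71/15
  d5 = d2 + d4*4 = 118/5
  d6 = d3 + d2 - d4/4 = 1349/60
  d7 = d5/2 - d1*4 - 7 = -16/5
Walk from origin (0, 0):
  seg 1: left by d7 = -16/5 → (16/5, 0)
  seg 2: down by d4 = 71/15 → (16/5, -71/15)
  seg 3: down by d5 = 118/5 → (16/5, -85/3)
  seg 4: left by d3 = 19 → (-79/5, -85/3)
  seg 5: down by d7 = -16/5 → (-79/5, -377/15)
  seg 6: down by d6 = 1349/60 → (-79/5, -2857/60)
  seg 7: down by d1 = 2 → (-79/5, -2977/60)
  seg 8: left by d6 = 1349/60 → (-2297/60, -2977/60)
  seg 9: right by d4 = 71/15 → (-671/20, -2977/60)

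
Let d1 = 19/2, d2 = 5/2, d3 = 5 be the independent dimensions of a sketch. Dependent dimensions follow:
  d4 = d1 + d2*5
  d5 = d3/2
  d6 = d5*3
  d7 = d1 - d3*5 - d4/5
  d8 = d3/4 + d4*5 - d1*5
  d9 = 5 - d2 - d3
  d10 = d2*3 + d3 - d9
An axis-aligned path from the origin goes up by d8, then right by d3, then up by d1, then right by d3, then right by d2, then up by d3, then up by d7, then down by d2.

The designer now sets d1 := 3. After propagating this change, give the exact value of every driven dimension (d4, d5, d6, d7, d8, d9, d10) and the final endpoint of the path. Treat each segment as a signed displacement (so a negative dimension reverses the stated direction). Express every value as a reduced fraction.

Apply edit: d1 := 3
  d4 = d1 + d2*5 = 31/2
  d5 = d3/2 = 5/2
  d6 = d5*3 = 15/2
  d7 = d1 - d3*5 - d4/5 = -251/10
  d8 = d3/4 + d4*5 - d1*5 = 255/4
  d9 = 5 - d2 - d3 = -5/2
  d10 = d2*3 + d3 - d9 = 15
Walk from origin (0, 0):
  seg 1: up by d8 = 255/4 → (0, 255/4)
  seg 2: right by d3 = 5 → (5, 255/4)
  seg 3: up by d1 = 3 → (5, 267/4)
  seg 4: right by d3 = 5 → (10, 267/4)
  seg 5: right by d2 = 5/2 → (25/2, 267/4)
  seg 6: up by d3 = 5 → (25/2, 287/4)
  seg 7: up by d7 = -251/10 → (25/2, 933/20)
  seg 8: down by d2 = 5/2 → (25/2, 883/20)

d4 = 31/2
d5 = 5/2
d6 = 15/2
d7 = -251/10
d8 = 255/4
d9 = -5/2
d10 = 15
endpoint = (25/2, 883/20)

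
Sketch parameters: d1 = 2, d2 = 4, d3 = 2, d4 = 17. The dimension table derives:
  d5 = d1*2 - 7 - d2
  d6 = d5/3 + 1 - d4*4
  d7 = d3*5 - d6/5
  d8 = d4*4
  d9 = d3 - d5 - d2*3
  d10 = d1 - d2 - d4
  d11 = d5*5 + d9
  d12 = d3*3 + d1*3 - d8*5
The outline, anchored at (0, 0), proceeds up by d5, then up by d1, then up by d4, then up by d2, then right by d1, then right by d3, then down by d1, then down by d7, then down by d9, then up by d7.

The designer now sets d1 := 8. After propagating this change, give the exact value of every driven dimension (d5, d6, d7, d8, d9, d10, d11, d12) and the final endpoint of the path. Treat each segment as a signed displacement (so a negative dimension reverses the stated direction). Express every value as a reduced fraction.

d5 = 5
d6 = -196/3
d7 = 346/15
d8 = 68
d9 = -15
d10 = -13
d11 = 10
d12 = -310
endpoint = (10, 41)

Apply edit: d1 := 8
  d5 = d1*2 - 7 - d2 = 5
  d6 = d5/3 + 1 - d4*4 = -196/3
  d7 = d3*5 - d6/5 = 346/15
  d8 = d4*4 = 68
  d9 = d3 - d5 - d2*3 = -15
  d10 = d1 - d2 - d4 = -13
  d11 = d5*5 + d9 = 10
  d12 = d3*3 + d1*3 - d8*5 = -310
Walk from origin (0, 0):
  seg 1: up by d5 = 5 → (0, 5)
  seg 2: up by d1 = 8 → (0, 13)
  seg 3: up by d4 = 17 → (0, 30)
  seg 4: up by d2 = 4 → (0, 34)
  seg 5: right by d1 = 8 → (8, 34)
  seg 6: right by d3 = 2 → (10, 34)
  seg 7: down by d1 = 8 → (10, 26)
  seg 8: down by d7 = 346/15 → (10, 44/15)
  seg 9: down by d9 = -15 → (10, 269/15)
  seg 10: up by d7 = 346/15 → (10, 41)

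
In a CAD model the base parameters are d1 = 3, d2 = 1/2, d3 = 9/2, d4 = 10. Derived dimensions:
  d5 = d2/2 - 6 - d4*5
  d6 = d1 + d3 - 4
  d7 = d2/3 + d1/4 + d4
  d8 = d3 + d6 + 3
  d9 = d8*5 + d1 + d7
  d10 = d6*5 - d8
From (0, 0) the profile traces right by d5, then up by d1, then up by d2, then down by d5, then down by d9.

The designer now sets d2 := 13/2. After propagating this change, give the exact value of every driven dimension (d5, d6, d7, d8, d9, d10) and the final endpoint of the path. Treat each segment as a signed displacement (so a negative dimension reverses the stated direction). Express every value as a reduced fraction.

Apply edit: d2 := 13/2
  d5 = d2/2 - 6 - d4*5 = -211/4
  d6 = d1 + d3 - 4 = 7/2
  d7 = d2/3 + d1/4 + d4 = 155/12
  d8 = d3 + d6 + 3 = 11
  d9 = d8*5 + d1 + d7 = 851/12
  d10 = d6*5 - d8 = 13/2
Walk from origin (0, 0):
  seg 1: right by d5 = -211/4 → (-211/4, 0)
  seg 2: up by d1 = 3 → (-211/4, 3)
  seg 3: up by d2 = 13/2 → (-211/4, 19/2)
  seg 4: down by d5 = -211/4 → (-211/4, 249/4)
  seg 5: down by d9 = 851/12 → (-211/4, -26/3)

d5 = -211/4
d6 = 7/2
d7 = 155/12
d8 = 11
d9 = 851/12
d10 = 13/2
endpoint = (-211/4, -26/3)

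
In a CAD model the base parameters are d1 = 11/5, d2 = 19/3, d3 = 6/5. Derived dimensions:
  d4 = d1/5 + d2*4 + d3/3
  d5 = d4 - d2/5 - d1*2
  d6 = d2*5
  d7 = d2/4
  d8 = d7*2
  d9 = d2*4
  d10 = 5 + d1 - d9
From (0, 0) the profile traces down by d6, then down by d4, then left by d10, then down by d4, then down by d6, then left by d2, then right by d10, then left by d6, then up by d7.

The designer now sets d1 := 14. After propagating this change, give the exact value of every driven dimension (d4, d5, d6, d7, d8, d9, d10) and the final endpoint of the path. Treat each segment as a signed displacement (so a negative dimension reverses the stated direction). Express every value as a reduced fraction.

d4 = 428/15
d5 = -11/15
d6 = 95/3
d7 = 19/12
d8 = 19/6
d9 = 76/3
d10 = -19/3
endpoint = (-38, -7129/60)

Apply edit: d1 := 14
  d4 = d1/5 + d2*4 + d3/3 = 428/15
  d5 = d4 - d2/5 - d1*2 = -11/15
  d6 = d2*5 = 95/3
  d7 = d2/4 = 19/12
  d8 = d7*2 = 19/6
  d9 = d2*4 = 76/3
  d10 = 5 + d1 - d9 = -19/3
Walk from origin (0, 0):
  seg 1: down by d6 = 95/3 → (0, -95/3)
  seg 2: down by d4 = 428/15 → (0, -301/5)
  seg 3: left by d10 = -19/3 → (19/3, -301/5)
  seg 4: down by d4 = 428/15 → (19/3, -1331/15)
  seg 5: down by d6 = 95/3 → (19/3, -602/5)
  seg 6: left by d2 = 19/3 → (0, -602/5)
  seg 7: right by d10 = -19/3 → (-19/3, -602/5)
  seg 8: left by d6 = 95/3 → (-38, -602/5)
  seg 9: up by d7 = 19/12 → (-38, -7129/60)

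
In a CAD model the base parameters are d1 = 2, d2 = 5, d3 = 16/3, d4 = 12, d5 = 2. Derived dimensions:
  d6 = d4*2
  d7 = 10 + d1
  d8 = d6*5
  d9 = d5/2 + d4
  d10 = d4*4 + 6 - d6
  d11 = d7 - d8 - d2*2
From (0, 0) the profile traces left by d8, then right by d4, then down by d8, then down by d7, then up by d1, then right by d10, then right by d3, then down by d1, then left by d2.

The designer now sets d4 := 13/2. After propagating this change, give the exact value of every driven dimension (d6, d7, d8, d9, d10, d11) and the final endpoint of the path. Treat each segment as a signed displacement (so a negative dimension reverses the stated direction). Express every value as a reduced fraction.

d6 = 13
d7 = 12
d8 = 65
d9 = 15/2
d10 = 19
d11 = -63
endpoint = (-235/6, -77)

Apply edit: d4 := 13/2
  d6 = d4*2 = 13
  d7 = 10 + d1 = 12
  d8 = d6*5 = 65
  d9 = d5/2 + d4 = 15/2
  d10 = d4*4 + 6 - d6 = 19
  d11 = d7 - d8 - d2*2 = -63
Walk from origin (0, 0):
  seg 1: left by d8 = 65 → (-65, 0)
  seg 2: right by d4 = 13/2 → (-117/2, 0)
  seg 3: down by d8 = 65 → (-117/2, -65)
  seg 4: down by d7 = 12 → (-117/2, -77)
  seg 5: up by d1 = 2 → (-117/2, -75)
  seg 6: right by d10 = 19 → (-79/2, -75)
  seg 7: right by d3 = 16/3 → (-205/6, -75)
  seg 8: down by d1 = 2 → (-205/6, -77)
  seg 9: left by d2 = 5 → (-235/6, -77)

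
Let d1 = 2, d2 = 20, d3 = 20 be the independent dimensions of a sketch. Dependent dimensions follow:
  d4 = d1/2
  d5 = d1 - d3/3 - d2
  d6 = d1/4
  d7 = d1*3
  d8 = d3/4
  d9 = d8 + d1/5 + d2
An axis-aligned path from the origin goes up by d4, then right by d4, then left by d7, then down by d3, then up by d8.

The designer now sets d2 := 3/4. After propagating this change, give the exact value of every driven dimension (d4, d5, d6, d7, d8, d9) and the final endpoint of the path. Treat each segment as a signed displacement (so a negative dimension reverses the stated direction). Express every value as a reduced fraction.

Apply edit: d2 := 3/4
  d4 = d1/2 = 1
  d5 = d1 - d3/3 - d2 = -65/12
  d6 = d1/4 = 1/2
  d7 = d1*3 = 6
  d8 = d3/4 = 5
  d9 = d8 + d1/5 + d2 = 123/20
Walk from origin (0, 0):
  seg 1: up by d4 = 1 → (0, 1)
  seg 2: right by d4 = 1 → (1, 1)
  seg 3: left by d7 = 6 → (-5, 1)
  seg 4: down by d3 = 20 → (-5, -19)
  seg 5: up by d8 = 5 → (-5, -14)

d4 = 1
d5 = -65/12
d6 = 1/2
d7 = 6
d8 = 5
d9 = 123/20
endpoint = (-5, -14)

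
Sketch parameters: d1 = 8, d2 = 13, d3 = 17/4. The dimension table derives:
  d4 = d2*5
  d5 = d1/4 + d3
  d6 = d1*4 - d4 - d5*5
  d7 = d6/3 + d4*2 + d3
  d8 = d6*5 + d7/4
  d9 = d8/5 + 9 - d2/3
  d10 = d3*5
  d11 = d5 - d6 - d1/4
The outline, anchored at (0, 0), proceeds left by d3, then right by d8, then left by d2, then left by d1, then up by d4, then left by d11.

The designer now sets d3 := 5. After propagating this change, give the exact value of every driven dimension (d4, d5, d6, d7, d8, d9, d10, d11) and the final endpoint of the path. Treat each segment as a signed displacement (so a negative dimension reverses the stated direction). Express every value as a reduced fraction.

d4 = 65
d5 = 7
d6 = -68
d7 = 337/3
d8 = -3743/12
d9 = -3463/60
d10 = 25
d11 = 73
endpoint = (-4931/12, 65)

Apply edit: d3 := 5
  d4 = d2*5 = 65
  d5 = d1/4 + d3 = 7
  d6 = d1*4 - d4 - d5*5 = -68
  d7 = d6/3 + d4*2 + d3 = 337/3
  d8 = d6*5 + d7/4 = -3743/12
  d9 = d8/5 + 9 - d2/3 = -3463/60
  d10 = d3*5 = 25
  d11 = d5 - d6 - d1/4 = 73
Walk from origin (0, 0):
  seg 1: left by d3 = 5 → (-5, 0)
  seg 2: right by d8 = -3743/12 → (-3803/12, 0)
  seg 3: left by d2 = 13 → (-3959/12, 0)
  seg 4: left by d1 = 8 → (-4055/12, 0)
  seg 5: up by d4 = 65 → (-4055/12, 65)
  seg 6: left by d11 = 73 → (-4931/12, 65)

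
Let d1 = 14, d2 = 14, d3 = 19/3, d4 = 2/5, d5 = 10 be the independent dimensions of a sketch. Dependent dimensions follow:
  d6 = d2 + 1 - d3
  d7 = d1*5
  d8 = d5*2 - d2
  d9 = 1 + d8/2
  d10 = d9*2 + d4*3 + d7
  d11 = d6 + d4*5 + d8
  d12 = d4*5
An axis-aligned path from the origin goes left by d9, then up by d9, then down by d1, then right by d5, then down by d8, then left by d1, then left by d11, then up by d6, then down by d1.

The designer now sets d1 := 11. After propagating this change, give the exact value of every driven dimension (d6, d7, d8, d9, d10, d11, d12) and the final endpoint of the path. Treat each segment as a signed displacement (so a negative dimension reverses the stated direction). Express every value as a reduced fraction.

Apply edit: d1 := 11
  d6 = d2 + 1 - d3 = 26/3
  d7 = d1*5 = 55
  d8 = d5*2 - d2 = 6
  d9 = 1 + d8/2 = 4
  d10 = d9*2 + d4*3 + d7 = 321/5
  d11 = d6 + d4*5 + d8 = 50/3
  d12 = d4*5 = 2
Walk from origin (0, 0):
  seg 1: left by d9 = 4 → (-4, 0)
  seg 2: up by d9 = 4 → (-4, 4)
  seg 3: down by d1 = 11 → (-4, -7)
  seg 4: right by d5 = 10 → (6, -7)
  seg 5: down by d8 = 6 → (6, -13)
  seg 6: left by d1 = 11 → (-5, -13)
  seg 7: left by d11 = 50/3 → (-65/3, -13)
  seg 8: up by d6 = 26/3 → (-65/3, -13/3)
  seg 9: down by d1 = 11 → (-65/3, -46/3)

d6 = 26/3
d7 = 55
d8 = 6
d9 = 4
d10 = 321/5
d11 = 50/3
d12 = 2
endpoint = (-65/3, -46/3)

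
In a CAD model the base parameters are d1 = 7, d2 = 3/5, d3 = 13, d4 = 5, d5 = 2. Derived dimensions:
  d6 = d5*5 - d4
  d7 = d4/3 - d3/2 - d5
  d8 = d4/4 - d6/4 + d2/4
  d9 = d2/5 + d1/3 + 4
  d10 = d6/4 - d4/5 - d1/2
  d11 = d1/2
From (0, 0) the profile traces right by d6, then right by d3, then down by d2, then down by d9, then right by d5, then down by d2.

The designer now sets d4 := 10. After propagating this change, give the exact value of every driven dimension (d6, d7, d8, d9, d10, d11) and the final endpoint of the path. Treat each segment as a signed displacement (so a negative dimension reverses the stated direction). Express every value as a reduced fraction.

d6 = 0
d7 = -31/6
d8 = 53/20
d9 = 484/75
d10 = -11/2
d11 = 7/2
endpoint = (15, -574/75)

Apply edit: d4 := 10
  d6 = d5*5 - d4 = 0
  d7 = d4/3 - d3/2 - d5 = -31/6
  d8 = d4/4 - d6/4 + d2/4 = 53/20
  d9 = d2/5 + d1/3 + 4 = 484/75
  d10 = d6/4 - d4/5 - d1/2 = -11/2
  d11 = d1/2 = 7/2
Walk from origin (0, 0):
  seg 1: right by d6 = 0 → (0, 0)
  seg 2: right by d3 = 13 → (13, 0)
  seg 3: down by d2 = 3/5 → (13, -3/5)
  seg 4: down by d9 = 484/75 → (13, -529/75)
  seg 5: right by d5 = 2 → (15, -529/75)
  seg 6: down by d2 = 3/5 → (15, -574/75)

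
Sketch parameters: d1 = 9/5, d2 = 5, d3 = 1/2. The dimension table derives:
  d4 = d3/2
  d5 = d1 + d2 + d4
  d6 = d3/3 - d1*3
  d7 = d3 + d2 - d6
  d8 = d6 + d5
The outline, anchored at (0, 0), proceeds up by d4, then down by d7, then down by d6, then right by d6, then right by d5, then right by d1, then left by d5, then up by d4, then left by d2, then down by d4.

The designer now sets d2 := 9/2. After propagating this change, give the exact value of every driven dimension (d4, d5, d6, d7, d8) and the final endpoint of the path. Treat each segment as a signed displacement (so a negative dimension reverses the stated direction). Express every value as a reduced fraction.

Apply edit: d2 := 9/2
  d4 = d3/2 = 1/4
  d5 = d1 + d2 + d4 = 131/20
  d6 = d3/3 - d1*3 = -157/30
  d7 = d3 + d2 - d6 = 307/30
  d8 = d6 + d5 = 79/60
Walk from origin (0, 0):
  seg 1: up by d4 = 1/4 → (0, 1/4)
  seg 2: down by d7 = 307/30 → (0, -599/60)
  seg 3: down by d6 = -157/30 → (0, -19/4)
  seg 4: right by d6 = -157/30 → (-157/30, -19/4)
  seg 5: right by d5 = 131/20 → (79/60, -19/4)
  seg 6: right by d1 = 9/5 → (187/60, -19/4)
  seg 7: left by d5 = 131/20 → (-103/30, -19/4)
  seg 8: up by d4 = 1/4 → (-103/30, -9/2)
  seg 9: left by d2 = 9/2 → (-119/15, -9/2)
  seg 10: down by d4 = 1/4 → (-119/15, -19/4)

d4 = 1/4
d5 = 131/20
d6 = -157/30
d7 = 307/30
d8 = 79/60
endpoint = (-119/15, -19/4)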